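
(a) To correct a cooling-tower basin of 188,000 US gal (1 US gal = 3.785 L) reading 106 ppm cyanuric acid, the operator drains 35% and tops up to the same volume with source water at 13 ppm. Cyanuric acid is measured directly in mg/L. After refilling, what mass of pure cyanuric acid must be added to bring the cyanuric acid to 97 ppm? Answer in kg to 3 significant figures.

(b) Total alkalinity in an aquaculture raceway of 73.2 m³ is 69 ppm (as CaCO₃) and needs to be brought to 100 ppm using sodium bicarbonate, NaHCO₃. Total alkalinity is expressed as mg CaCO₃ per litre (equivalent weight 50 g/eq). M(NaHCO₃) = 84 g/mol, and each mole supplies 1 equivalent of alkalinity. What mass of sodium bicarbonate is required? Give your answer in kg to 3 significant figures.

(a) 16.8 kg; (b) 3.81 kg

(a) Volume: 188,000 US gal × 3.785 L/gal = 711,580 L.
(a) After draining 35% and refilling: 106 × 0.65 + 13 × 0.35 = 73.45 ppm.
(a) Deficit to target: 97 − 73.45 = 23.55 mg/L.
(a) Mass: 23.55 mg/L × 711,580 L = 16,760 g cyanuric acid.

(b) Volume: 73.2 m³ = 73,200 L.
(b) Alkalinity to add: (100 − 69) = 31 mg/L as CaCO₃ × 73,200 L = 2269 g as CaCO₃.
(b) Equivalents: 2269 g ÷ 50 g/eq = 45.38 eq.
(b) NaHCO₃ supplies 1 eq per mole → 45.38 mol.
(b) Mass: 45.38 mol × 84 g/mol = 3812 g.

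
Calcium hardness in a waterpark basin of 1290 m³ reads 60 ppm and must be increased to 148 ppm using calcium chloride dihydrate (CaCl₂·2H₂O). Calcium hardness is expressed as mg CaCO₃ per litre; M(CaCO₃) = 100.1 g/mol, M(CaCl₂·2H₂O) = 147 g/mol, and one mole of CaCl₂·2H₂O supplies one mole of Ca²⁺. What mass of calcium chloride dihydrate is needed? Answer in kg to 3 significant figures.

Volume: 1290 m³ = 1,290,000 L.
Hardness to add: (148 − 60) = 88 mg/L as CaCO₃ × 1,290,000 L = 113,500 g as CaCO₃.
Moles of Ca²⁺ (1 mol Ca²⁺ ≡ 1 mol CaCO₃): 113,500 / 100.1 g/mol = 1134 mol.
Mass of CaCl₂·2H₂O: 1134 × 147 = 166,700 g.

167 kg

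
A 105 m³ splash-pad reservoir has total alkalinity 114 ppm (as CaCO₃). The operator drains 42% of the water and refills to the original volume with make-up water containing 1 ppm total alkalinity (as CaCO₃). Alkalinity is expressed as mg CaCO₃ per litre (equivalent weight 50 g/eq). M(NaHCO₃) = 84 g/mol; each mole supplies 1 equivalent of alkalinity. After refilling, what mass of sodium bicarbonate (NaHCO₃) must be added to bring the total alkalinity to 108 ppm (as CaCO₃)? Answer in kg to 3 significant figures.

7.31 kg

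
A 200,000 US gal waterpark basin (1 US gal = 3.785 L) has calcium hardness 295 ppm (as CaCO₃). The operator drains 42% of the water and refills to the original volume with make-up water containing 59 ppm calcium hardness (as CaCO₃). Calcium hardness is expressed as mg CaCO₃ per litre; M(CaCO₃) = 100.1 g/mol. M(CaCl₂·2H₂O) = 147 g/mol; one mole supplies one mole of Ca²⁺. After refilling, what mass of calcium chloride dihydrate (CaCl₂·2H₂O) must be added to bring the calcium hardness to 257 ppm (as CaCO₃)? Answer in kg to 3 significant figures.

67.9 kg

Volume: 200,000 US gal × 3.785 L/gal = 757,000 L.
After draining 42% and refilling: 295 × 0.58 + 59 × 0.42 = 195.88 ppm.
Deficit to target: 257 − 195.88 = 61.12 mg/L.
As CaCO₃: 61.12 mg/L × 757,000 L = 46,270 g; ÷ 100.1 = 462.2 mol Ca²⁺.
Mass: 462.2 × 147 = 67,950 g.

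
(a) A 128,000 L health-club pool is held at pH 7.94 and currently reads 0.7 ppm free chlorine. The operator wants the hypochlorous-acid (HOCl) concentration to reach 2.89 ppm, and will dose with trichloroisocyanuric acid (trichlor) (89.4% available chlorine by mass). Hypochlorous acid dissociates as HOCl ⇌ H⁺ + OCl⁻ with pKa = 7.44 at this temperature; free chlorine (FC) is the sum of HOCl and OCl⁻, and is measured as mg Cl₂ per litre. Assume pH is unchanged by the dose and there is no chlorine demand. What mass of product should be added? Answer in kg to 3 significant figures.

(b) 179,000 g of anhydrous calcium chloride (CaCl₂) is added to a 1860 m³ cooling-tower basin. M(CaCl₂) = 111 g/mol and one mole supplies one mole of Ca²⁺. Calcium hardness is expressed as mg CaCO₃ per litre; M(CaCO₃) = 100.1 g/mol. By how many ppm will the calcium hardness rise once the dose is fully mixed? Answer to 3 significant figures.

(a) 1.62 kg; (b) 86.8 ppm

(a) [OCl⁻]/[HOCl] = 10^(pH − pKa) = 10^(7.94 − 7.44) = 3.162; fraction as HOCl = 1/(1 + 3.162) = 0.2403.
(a) Free chlorine required for 2.89 ppm HOCl: 2.89 / 0.2403 = 12.03 ppm.
(a) FC to add: 12.03 − 0.7 = 11.33 mg/L as Cl₂.
(a) Cl₂ equivalent: 11.33 mg/L × 128,000 L = 1450 g.
(a) Product at 89.4% available Cl: 1450 / 0.894 = 1622 g.

(b) Volume: 1860 m³ = 1,860,000 L.
(b) Moles of Ca²⁺: 179,000 g ÷ 111 g/mol = 1613 mol.
(b) As CaCO₃: 1613 mol × 100.1 g/mol = 161,400 g.
(b) Rise: 161,400 g / 1,860,000 L × 1000 = 86.79 mg/L.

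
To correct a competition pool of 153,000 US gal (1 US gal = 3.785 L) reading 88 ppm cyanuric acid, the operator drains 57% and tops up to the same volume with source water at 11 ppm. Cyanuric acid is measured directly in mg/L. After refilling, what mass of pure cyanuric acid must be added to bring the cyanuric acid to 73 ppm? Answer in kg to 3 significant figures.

Volume: 153,000 US gal × 3.785 L/gal = 579,105 L.
After draining 57% and refilling: 88 × 0.43 + 11 × 0.57 = 44.11 ppm.
Deficit to target: 73 − 44.11 = 28.89 mg/L.
Mass: 28.89 mg/L × 579,105 L = 16,730 g cyanuric acid.

16.7 kg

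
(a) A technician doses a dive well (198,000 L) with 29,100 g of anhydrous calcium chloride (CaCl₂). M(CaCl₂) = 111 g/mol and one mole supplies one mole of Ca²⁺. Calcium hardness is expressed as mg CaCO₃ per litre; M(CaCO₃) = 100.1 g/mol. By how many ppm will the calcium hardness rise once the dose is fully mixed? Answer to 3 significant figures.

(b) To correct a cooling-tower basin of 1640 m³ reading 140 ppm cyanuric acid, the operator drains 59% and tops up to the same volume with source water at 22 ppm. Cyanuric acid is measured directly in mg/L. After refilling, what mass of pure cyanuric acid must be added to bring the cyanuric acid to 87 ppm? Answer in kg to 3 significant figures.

(a) 133 ppm; (b) 27.3 kg

(a) Moles of Ca²⁺: 29,100 g ÷ 111 g/mol = 262.2 mol.
(a) As CaCO₃: 262.2 mol × 100.1 g/mol = 26,240 g.
(a) Rise: 26,240 g / 198,000 L × 1000 = 132.5 mg/L.

(b) Volume: 1640 m³ = 1,640,000 L.
(b) After draining 59% and refilling: 140 × 0.41 + 22 × 0.59 = 70.38 ppm.
(b) Deficit to target: 87 − 70.38 = 16.62 mg/L.
(b) Mass: 16.62 mg/L × 1,640,000 L = 27,260 g cyanuric acid.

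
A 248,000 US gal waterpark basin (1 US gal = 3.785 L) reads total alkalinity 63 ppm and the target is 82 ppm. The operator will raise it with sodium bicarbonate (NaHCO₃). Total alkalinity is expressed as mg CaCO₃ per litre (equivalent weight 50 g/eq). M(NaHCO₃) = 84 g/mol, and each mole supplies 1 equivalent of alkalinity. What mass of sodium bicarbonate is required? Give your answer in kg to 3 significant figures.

Volume: 248,000 US gal × 3.785 L/gal = 938,680 L.
Alkalinity to add: (82 − 63) = 19 mg/L as CaCO₃ × 938,680 L = 17,830 g as CaCO₃.
Equivalents: 17,830 g ÷ 50 g/eq = 356.7 eq.
NaHCO₃ supplies 1 eq per mole → 356.7 mol.
Mass: 356.7 mol × 84 g/mol = 29,960 g.

30.0 kg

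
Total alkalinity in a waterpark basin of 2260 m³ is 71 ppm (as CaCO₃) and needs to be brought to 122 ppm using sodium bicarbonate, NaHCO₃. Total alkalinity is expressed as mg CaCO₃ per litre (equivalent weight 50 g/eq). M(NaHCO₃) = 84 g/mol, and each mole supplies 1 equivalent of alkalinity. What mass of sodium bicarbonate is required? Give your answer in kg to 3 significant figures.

Volume: 2260 m³ = 2,260,000 L.
Alkalinity to add: (122 − 71) = 51 mg/L as CaCO₃ × 2,260,000 L = 115,300 g as CaCO₃.
Equivalents: 115,300 g ÷ 50 g/eq = 2305 eq.
NaHCO₃ supplies 1 eq per mole → 2305 mol.
Mass: 2305 mol × 84 g/mol = 193,600 g.

194 kg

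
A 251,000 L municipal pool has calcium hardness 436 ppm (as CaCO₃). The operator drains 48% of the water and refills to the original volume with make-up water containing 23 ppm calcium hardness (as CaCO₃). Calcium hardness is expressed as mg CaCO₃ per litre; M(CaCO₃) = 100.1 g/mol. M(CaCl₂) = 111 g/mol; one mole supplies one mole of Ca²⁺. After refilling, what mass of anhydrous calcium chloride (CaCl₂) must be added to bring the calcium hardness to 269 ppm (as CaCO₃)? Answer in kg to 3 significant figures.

After draining 48% and refilling: 436 × 0.52 + 23 × 0.48 = 237.76 ppm.
Deficit to target: 269 − 237.76 = 31.24 mg/L.
As CaCO₃: 31.24 mg/L × 251,000 L = 7841 g; ÷ 100.1 = 78.33 mol Ca²⁺.
Mass: 78.33 × 111 = 8695 g.

8.70 kg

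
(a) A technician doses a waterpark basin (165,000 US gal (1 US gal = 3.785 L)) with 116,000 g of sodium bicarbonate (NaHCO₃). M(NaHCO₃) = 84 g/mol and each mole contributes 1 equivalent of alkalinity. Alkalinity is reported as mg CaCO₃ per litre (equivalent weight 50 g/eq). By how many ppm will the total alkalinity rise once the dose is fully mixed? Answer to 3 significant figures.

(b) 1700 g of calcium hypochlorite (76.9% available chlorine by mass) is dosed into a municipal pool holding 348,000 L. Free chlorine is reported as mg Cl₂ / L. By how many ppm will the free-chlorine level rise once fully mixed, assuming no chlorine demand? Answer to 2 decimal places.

(a) 111 ppm; (b) 3.76 ppm

(a) Volume: 165,000 US gal × 3.785 L/gal = 624,525 L.
(a) Moles of NaHCO₃: 116,000 g ÷ 84 g/mol = 1381 mol → 1381 eq of alkalinity.
(a) As CaCO₃: 1381 eq × 50 g/eq = 69,050 g.
(a) Rise: 69,050 g / 624,525 L × 1000 = 110.6 mg/L.

(b) Available chlorine delivered: 1700 g × 0.769 = 1307 g as Cl₂.
(b) Concentration rise: 1307 g / 348,000 L = 3.757 mg/L = 3.76 ppm.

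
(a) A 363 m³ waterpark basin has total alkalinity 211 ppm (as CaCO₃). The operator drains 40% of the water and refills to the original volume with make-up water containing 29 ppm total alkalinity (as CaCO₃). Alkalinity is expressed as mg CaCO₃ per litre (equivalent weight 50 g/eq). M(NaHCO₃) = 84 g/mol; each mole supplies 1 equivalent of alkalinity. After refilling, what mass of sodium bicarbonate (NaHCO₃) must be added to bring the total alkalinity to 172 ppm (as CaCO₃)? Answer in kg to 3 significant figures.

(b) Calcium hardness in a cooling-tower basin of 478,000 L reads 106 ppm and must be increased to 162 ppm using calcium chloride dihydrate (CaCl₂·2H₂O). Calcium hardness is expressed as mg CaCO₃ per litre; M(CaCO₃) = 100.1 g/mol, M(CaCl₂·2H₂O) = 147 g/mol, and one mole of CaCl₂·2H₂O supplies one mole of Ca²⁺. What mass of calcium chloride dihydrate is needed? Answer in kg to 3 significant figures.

(a) 20.6 kg; (b) 39.3 kg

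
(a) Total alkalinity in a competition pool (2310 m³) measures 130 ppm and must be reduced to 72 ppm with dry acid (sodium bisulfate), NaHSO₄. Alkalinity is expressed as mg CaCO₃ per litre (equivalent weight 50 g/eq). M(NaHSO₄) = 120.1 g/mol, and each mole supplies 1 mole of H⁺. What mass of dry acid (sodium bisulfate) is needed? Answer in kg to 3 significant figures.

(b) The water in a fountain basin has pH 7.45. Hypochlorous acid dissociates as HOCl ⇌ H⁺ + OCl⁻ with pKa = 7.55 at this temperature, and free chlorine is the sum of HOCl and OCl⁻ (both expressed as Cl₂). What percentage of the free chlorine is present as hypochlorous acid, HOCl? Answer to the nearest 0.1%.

(a) 322 kg; (b) 55.7%

(a) Volume: 2310 m³ = 2,310,000 L.
(a) Alkalinity to neutralize: (130 − 72) = 58 mg/L as CaCO₃ × 2,310,000 L = 134,000 g as CaCO₃.
(a) Equivalents of H⁺ required: 134,000 ÷ 50 g/eq = 2680 eq = 2680 mol NaHSO₄.
(a) Mass of NaHSO₄: 2680 × 120.1 = 321,800 g.

(b) [OCl⁻]/[HOCl] = 10^(pH − pKa) = 10^(7.45 − 7.55) = 10^-0.10 = 0.7943.
(b) Fraction as HOCl = 1 / (1 + 0.7943) = 0.5573.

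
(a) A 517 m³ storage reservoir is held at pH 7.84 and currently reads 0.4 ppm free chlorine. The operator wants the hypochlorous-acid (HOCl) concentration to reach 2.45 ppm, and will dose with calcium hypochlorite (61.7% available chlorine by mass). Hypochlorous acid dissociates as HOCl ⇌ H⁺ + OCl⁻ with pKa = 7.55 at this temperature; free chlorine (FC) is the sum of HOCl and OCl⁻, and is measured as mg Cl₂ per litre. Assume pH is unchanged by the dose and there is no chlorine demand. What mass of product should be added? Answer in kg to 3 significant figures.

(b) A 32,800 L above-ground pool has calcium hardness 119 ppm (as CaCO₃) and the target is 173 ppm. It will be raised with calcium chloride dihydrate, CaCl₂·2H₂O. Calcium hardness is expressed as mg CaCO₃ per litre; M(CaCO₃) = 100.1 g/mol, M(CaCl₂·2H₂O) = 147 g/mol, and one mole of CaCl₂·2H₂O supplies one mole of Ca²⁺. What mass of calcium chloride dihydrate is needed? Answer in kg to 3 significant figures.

(a) Volume: 517 m³ = 517,000 L.
(a) [OCl⁻]/[HOCl] = 10^(pH − pKa) = 10^(7.84 − 7.55) = 1.95; fraction as HOCl = 1/(1 + 1.95) = 0.339.
(a) Free chlorine required for 2.45 ppm HOCl: 2.45 / 0.339 = 7.227 ppm.
(a) FC to add: 7.227 − 0.4 = 6.827 mg/L as Cl₂.
(a) Cl₂ equivalent: 6.827 mg/L × 517,000 L = 3530 g.
(a) Product at 61.7% available Cl: 3530 / 0.617 = 5721 g.

(b) Hardness to add: (173 − 119) = 54 mg/L as CaCO₃ × 32,800 L = 1771 g as CaCO₃.
(b) Moles of Ca²⁺ (1 mol Ca²⁺ ≡ 1 mol CaCO₃): 1771 / 100.1 g/mol = 17.69 mol.
(b) Mass of CaCl₂·2H₂O: 17.69 × 147 = 2601 g.

(a) 5.72 kg; (b) 2.60 kg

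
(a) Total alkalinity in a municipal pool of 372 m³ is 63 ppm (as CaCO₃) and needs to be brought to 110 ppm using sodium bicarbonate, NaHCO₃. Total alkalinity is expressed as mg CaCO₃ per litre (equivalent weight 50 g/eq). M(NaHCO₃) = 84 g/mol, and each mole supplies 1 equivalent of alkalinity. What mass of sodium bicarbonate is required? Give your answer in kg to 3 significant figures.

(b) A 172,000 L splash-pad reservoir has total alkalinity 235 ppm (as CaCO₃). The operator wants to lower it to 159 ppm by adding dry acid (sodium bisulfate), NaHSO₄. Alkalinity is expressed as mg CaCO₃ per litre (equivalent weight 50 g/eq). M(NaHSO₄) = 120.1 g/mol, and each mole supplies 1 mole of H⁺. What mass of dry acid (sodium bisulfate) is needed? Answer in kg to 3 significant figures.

(a) 29.4 kg; (b) 31.4 kg

(a) Volume: 372 m³ = 372,000 L.
(a) Alkalinity to add: (110 − 63) = 47 mg/L as CaCO₃ × 372,000 L = 17,480 g as CaCO₃.
(a) Equivalents: 17,480 g ÷ 50 g/eq = 349.7 eq.
(a) NaHCO₃ supplies 1 eq per mole → 349.7 mol.
(a) Mass: 349.7 mol × 84 g/mol = 29,370 g.

(b) Alkalinity to neutralize: (235 − 159) = 76 mg/L as CaCO₃ × 172,000 L = 13,070 g as CaCO₃.
(b) Equivalents of H⁺ required: 13,070 ÷ 50 g/eq = 261.4 eq = 261.4 mol NaHSO₄.
(b) Mass of NaHSO₄: 261.4 × 120.1 = 31,400 g.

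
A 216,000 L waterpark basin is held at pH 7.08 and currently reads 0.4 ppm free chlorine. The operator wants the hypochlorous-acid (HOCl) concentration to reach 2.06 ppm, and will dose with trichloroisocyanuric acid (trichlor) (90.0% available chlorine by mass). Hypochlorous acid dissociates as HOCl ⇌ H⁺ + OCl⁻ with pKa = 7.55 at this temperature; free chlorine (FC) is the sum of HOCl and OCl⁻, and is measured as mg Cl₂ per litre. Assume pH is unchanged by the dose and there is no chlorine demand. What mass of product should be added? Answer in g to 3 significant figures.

566 g

[OCl⁻]/[HOCl] = 10^(pH − pKa) = 10^(7.08 − 7.55) = 0.3388; fraction as HOCl = 1/(1 + 0.3388) = 0.7469.
Free chlorine required for 2.06 ppm HOCl: 2.06 / 0.7469 = 2.758 ppm.
FC to add: 2.758 − 0.4 = 2.358 mg/L as Cl₂.
Cl₂ equivalent: 2.358 mg/L × 216,000 L = 509.3 g.
Product at 90.0% available Cl: 509.3 / 0.9 = 565.9 g.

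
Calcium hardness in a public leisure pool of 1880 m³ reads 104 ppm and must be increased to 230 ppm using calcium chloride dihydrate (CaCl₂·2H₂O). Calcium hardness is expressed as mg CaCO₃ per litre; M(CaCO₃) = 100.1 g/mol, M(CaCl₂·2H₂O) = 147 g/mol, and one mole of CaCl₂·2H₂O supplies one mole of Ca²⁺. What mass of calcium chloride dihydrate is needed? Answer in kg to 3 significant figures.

348 kg

Volume: 1880 m³ = 1,880,000 L.
Hardness to add: (230 − 104) = 126 mg/L as CaCO₃ × 1,880,000 L = 236,900 g as CaCO₃.
Moles of Ca²⁺ (1 mol Ca²⁺ ≡ 1 mol CaCO₃): 236,900 / 100.1 g/mol = 2366 mol.
Mass of CaCl₂·2H₂O: 2366 × 147 = 347,900 g.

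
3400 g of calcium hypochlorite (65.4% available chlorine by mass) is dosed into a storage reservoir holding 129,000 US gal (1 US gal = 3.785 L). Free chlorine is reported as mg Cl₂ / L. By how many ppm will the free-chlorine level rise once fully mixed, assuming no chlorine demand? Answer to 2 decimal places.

Volume: 129,000 US gal × 3.785 L/gal = 488,265 L.
Available chlorine delivered: 3400 g × 0.654 = 2224 g as Cl₂.
Concentration rise: 2224 g / 488,265 L = 4.554 mg/L = 4.55 ppm.

4.55 ppm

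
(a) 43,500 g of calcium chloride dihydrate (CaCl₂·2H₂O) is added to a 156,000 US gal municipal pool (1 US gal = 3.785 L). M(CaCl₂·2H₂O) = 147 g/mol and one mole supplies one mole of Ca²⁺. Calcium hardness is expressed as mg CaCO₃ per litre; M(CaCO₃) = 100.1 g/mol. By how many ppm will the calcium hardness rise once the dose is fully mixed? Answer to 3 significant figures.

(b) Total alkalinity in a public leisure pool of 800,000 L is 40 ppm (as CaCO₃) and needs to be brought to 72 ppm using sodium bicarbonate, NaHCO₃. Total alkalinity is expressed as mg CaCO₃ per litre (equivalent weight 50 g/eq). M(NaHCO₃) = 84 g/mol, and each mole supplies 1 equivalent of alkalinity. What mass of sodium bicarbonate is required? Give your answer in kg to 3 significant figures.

(a) Volume: 156,000 US gal × 3.785 L/gal = 590,460 L.
(a) Moles of Ca²⁺: 43,500 g ÷ 147 g/mol = 295.9 mol.
(a) As CaCO₃: 295.9 mol × 100.1 g/mol = 29,620 g.
(a) Rise: 29,620 g / 590,460 L × 1000 = 50.17 mg/L.

(b) Alkalinity to add: (72 − 40) = 32 mg/L as CaCO₃ × 800,000 L = 25,600 g as CaCO₃.
(b) Equivalents: 25,600 g ÷ 50 g/eq = 512 eq.
(b) NaHCO₃ supplies 1 eq per mole → 512 mol.
(b) Mass: 512 mol × 84 g/mol = 43,010 g.

(a) 50.2 ppm; (b) 43.0 kg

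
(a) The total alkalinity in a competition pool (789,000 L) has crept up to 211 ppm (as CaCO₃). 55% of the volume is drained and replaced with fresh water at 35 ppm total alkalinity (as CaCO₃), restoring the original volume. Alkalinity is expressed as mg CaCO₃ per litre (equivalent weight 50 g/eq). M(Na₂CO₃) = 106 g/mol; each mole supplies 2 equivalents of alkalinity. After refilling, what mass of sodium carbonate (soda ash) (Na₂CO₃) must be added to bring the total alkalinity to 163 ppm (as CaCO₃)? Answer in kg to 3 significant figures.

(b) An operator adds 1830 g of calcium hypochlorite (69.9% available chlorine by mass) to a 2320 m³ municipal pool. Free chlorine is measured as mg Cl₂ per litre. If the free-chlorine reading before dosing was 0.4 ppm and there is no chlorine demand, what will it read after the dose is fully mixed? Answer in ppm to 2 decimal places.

(a) After draining 55% and refilling: 211 × 0.45 + 35 × 0.55 = 114.2 ppm.
(a) Deficit to target: 163 − 114.2 = 48.8 mg/L.
(a) As CaCO₃: 48.8 mg/L × 789,000 L = 38,500 g; ÷ 50 g/eq ÷ 2 = 385 mol Na₂CO₃.
(a) Mass: 385 × 106 = 40,810 g.

(b) Volume: 2320 m³ = 2,320,000 L.
(b) Available chlorine delivered: 1830 g × 0.699 = 1279 g as Cl₂.
(b) Concentration rise: 1279 g / 2,320,000 L = 0.5514 mg/L = 0.55 ppm.
(b) Final FC: 0.4 + 0.55 = 0.95 ppm.

(a) 40.8 kg; (b) 0.95 ppm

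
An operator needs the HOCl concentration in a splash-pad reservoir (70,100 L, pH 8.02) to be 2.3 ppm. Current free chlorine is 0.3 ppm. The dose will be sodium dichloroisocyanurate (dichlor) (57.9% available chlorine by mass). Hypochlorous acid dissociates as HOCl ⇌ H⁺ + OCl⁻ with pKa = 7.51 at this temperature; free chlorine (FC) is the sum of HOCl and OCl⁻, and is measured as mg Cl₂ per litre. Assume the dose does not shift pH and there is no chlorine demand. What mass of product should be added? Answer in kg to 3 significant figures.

[OCl⁻]/[HOCl] = 10^(pH − pKa) = 10^(8.02 − 7.51) = 3.236; fraction as HOCl = 1/(1 + 3.236) = 0.2361.
Free chlorine required for 2.3 ppm HOCl: 2.3 / 0.2361 = 9.743 ppm.
FC to add: 9.743 − 0.3 = 9.443 mg/L as Cl₂.
Cl₂ equivalent: 9.443 mg/L × 70,100 L = 661.9 g.
Product at 57.9% available Cl: 661.9 / 0.579 = 1143 g.

1.14 kg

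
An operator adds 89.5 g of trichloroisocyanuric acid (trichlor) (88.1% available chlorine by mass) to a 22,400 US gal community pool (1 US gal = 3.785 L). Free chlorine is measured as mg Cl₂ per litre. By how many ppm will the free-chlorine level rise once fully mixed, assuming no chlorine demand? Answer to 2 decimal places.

0.93 ppm

Volume: 22,400 US gal × 3.785 L/gal = 84,784 L.
Available chlorine delivered: 89.5 g × 0.881 = 78.85 g as Cl₂.
Concentration rise: 78.85 g / 84,784 L = 0.93 mg/L = 0.93 ppm.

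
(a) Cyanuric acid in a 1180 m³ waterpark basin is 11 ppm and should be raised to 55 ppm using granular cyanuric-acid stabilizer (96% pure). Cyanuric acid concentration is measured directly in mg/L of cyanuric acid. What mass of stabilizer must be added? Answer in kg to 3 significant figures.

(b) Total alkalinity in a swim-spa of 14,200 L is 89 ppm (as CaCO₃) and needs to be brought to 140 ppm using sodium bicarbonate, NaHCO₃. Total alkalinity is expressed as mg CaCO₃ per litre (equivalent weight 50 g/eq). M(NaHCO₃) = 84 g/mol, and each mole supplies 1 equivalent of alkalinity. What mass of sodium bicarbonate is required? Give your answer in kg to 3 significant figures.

(a) Volume: 1180 m³ = 1,180,000 L.
(a) CYA to add: (55 − 11) = 44 mg/L × 1,180,000 L = 51,920 g cyanuric acid.
(a) At 96% purity: 51,920 / 0.96 = 54,080 g product.

(b) Alkalinity to add: (140 − 89) = 51 mg/L as CaCO₃ × 14,200 L = 724.2 g as CaCO₃.
(b) Equivalents: 724.2 g ÷ 50 g/eq = 14.48 eq.
(b) NaHCO₃ supplies 1 eq per mole → 14.48 mol.
(b) Mass: 14.48 mol × 84 g/mol = 1217 g.

(a) 54.1 kg; (b) 1.22 kg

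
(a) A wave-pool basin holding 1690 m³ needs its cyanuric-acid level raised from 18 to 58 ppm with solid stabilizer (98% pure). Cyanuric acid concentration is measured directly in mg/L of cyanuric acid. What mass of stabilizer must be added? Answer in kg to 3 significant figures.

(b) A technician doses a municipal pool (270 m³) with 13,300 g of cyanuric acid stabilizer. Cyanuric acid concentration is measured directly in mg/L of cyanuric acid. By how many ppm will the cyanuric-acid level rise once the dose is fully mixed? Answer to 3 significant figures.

(a) 69.0 kg; (b) 49.3 ppm

(a) Volume: 1690 m³ = 1,690,000 L.
(a) CYA to add: (58 − 18) = 40 mg/L × 1,690,000 L = 67,600 g cyanuric acid.
(a) At 98% purity: 67,600 / 0.98 = 68,980 g product.

(b) Volume: 270 m³ = 270,000 L.
(b) Rise: 13,300 g / 270,000 L × 1000 = 49.26 mg/L.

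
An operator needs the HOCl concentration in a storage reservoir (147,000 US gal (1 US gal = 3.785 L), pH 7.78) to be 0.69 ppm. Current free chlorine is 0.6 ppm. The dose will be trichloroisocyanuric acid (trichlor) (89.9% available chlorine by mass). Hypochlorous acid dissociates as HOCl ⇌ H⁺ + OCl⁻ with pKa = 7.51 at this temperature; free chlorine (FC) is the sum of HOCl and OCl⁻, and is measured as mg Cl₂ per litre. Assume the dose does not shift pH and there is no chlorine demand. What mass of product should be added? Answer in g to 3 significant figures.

851 g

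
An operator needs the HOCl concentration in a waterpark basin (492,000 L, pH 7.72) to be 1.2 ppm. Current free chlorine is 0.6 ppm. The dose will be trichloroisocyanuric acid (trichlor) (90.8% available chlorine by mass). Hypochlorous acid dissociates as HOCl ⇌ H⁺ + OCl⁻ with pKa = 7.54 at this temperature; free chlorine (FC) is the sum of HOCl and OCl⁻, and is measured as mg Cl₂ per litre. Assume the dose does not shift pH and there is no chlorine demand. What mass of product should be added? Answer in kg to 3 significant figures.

[OCl⁻]/[HOCl] = 10^(pH − pKa) = 10^(7.72 − 7.54) = 1.514; fraction as HOCl = 1/(1 + 1.514) = 0.3978.
Free chlorine required for 1.2 ppm HOCl: 1.2 / 0.3978 = 3.016 ppm.
FC to add: 3.016 − 0.6 = 2.416 mg/L as Cl₂.
Cl₂ equivalent: 2.416 mg/L × 492,000 L = 1189 g.
Product at 90.8% available Cl: 1189 / 0.908 = 1309 g.

1.31 kg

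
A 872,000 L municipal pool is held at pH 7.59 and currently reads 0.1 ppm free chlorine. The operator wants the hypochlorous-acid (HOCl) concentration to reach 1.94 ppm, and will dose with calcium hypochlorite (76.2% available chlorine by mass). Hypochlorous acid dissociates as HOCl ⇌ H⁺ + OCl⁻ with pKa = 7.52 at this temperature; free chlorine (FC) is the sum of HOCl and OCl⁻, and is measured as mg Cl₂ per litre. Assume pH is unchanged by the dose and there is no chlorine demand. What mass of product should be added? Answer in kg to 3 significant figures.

4.71 kg

[OCl⁻]/[HOCl] = 10^(pH − pKa) = 10^(7.59 − 7.52) = 1.175; fraction as HOCl = 1/(1 + 1.175) = 0.4598.
Free chlorine required for 1.94 ppm HOCl: 1.94 / 0.4598 = 4.219 ppm.
FC to add: 4.219 − 0.1 = 4.119 mg/L as Cl₂.
Cl₂ equivalent: 4.119 mg/L × 872,000 L = 3592 g.
Product at 76.2% available Cl: 3592 / 0.762 = 4714 g.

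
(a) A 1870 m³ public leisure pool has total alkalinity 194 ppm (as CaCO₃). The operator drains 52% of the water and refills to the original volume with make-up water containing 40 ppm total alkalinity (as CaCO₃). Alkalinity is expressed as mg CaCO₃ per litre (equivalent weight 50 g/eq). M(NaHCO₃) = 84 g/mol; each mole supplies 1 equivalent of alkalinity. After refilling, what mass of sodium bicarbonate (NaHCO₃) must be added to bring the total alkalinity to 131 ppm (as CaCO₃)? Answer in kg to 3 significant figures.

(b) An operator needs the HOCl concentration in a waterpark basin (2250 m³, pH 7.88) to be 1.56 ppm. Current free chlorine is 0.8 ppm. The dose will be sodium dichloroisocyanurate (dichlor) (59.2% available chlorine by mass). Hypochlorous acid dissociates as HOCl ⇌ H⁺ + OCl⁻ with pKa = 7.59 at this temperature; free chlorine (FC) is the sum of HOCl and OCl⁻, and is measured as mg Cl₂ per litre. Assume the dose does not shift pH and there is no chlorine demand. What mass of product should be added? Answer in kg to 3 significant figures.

(a) Volume: 1870 m³ = 1,870,000 L.
(a) After draining 52% and refilling: 194 × 0.48 + 40 × 0.52 = 113.92 ppm.
(a) Deficit to target: 131 − 113.92 = 17.08 mg/L.
(a) As CaCO₃: 17.08 mg/L × 1,870,000 L = 31,940 g; ÷ 50 g/eq ÷ 1 = 638.8 mol NaHCO₃.
(a) Mass: 638.8 × 84 = 53,660 g.

(b) Volume: 2250 m³ = 2,250,000 L.
(b) [OCl⁻]/[HOCl] = 10^(pH − pKa) = 10^(7.88 − 7.59) = 1.95; fraction as HOCl = 1/(1 + 1.95) = 0.339.
(b) Free chlorine required for 1.56 ppm HOCl: 1.56 / 0.339 = 4.602 ppm.
(b) FC to add: 4.602 − 0.8 = 3.802 mg/L as Cl₂.
(b) Cl₂ equivalent: 3.802 mg/L × 2,250,000 L = 8554 g.
(b) Product at 59.2% available Cl: 8554 / 0.592 = 14,450 g.

(a) 53.7 kg; (b) 14.4 kg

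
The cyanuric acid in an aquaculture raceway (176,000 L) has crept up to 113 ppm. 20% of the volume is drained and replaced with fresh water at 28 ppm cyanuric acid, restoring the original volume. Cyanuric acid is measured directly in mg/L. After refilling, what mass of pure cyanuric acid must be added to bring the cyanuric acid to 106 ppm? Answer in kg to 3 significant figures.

1.76 kg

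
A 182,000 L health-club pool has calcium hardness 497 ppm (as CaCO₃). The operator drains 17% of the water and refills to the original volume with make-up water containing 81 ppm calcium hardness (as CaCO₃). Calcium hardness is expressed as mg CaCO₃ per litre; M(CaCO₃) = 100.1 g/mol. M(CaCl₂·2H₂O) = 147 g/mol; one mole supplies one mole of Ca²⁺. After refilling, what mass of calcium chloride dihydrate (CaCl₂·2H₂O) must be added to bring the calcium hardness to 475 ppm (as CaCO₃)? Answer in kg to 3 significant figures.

13.0 kg

After draining 17% and refilling: 497 × 0.83 + 81 × 0.17 = 426.28 ppm.
Deficit to target: 475 − 426.28 = 48.72 mg/L.
As CaCO₃: 48.72 mg/L × 182,000 L = 8867 g; ÷ 100.1 = 88.58 mol Ca²⁺.
Mass: 88.58 × 147 = 13,020 g.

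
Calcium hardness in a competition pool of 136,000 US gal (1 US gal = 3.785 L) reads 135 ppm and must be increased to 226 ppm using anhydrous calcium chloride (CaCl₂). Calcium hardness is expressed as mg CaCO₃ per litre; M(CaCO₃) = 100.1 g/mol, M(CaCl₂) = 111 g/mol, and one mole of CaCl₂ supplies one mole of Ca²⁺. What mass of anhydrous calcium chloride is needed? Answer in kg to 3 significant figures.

51.9 kg

Volume: 136,000 US gal × 3.785 L/gal = 514,760 L.
Hardness to add: (226 − 135) = 91 mg/L as CaCO₃ × 514,760 L = 46,840 g as CaCO₃.
Moles of Ca²⁺ (1 mol Ca²⁺ ≡ 1 mol CaCO₃): 46,840 / 100.1 g/mol = 468 mol.
Mass of CaCl₂: 468 × 111 = 51,940 g.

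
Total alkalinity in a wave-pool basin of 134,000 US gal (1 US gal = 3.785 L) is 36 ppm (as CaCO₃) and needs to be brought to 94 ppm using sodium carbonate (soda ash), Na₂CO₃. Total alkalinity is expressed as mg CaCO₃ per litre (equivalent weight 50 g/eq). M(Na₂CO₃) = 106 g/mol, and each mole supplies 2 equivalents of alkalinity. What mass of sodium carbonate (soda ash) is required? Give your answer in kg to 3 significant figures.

Volume: 134,000 US gal × 3.785 L/gal = 507,190 L.
Alkalinity to add: (94 − 36) = 58 mg/L as CaCO₃ × 507,190 L = 29,420 g as CaCO₃.
Equivalents: 29,420 g ÷ 50 g/eq = 588.3 eq.
Each mole of Na₂CO₃ supplies 2 eq, so 588.3 / 2 = 294.2 mol.
Mass: 294.2 mol × 106 g/mol = 31,180 g.

31.2 kg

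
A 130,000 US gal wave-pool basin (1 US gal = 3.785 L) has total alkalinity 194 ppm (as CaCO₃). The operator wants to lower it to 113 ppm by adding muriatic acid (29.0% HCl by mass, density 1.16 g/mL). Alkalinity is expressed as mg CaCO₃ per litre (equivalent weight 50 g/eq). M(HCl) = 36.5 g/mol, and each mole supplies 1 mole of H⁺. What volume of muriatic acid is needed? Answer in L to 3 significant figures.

86.5 L

Volume: 130,000 US gal × 3.785 L/gal = 492,050 L.
Alkalinity to neutralize: (194 − 113) = 81 mg/L as CaCO₃ × 492,050 L = 39,860 g as CaCO₃.
Equivalents of H⁺ required: 39,860 ÷ 50 g/eq = 797.1 eq = 797.1 mol HCl.
Mass of HCl: 797.1 × 36.5 = 29,090 g.
Mass of 29.0% solution: 29,090 / 0.29 = 100,300 g.
Volume: 100,300 g ÷ 1.16 g/mL = 86,490 mL.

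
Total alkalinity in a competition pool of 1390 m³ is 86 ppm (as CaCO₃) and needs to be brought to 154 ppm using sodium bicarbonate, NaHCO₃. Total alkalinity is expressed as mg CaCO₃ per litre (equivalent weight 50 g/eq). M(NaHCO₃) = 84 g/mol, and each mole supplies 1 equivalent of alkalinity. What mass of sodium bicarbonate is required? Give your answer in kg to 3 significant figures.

Volume: 1390 m³ = 1,390,000 L.
Alkalinity to add: (154 − 86) = 68 mg/L as CaCO₃ × 1,390,000 L = 94,520 g as CaCO₃.
Equivalents: 94,520 g ÷ 50 g/eq = 1890 eq.
NaHCO₃ supplies 1 eq per mole → 1890 mol.
Mass: 1890 mol × 84 g/mol = 158,800 g.

159 kg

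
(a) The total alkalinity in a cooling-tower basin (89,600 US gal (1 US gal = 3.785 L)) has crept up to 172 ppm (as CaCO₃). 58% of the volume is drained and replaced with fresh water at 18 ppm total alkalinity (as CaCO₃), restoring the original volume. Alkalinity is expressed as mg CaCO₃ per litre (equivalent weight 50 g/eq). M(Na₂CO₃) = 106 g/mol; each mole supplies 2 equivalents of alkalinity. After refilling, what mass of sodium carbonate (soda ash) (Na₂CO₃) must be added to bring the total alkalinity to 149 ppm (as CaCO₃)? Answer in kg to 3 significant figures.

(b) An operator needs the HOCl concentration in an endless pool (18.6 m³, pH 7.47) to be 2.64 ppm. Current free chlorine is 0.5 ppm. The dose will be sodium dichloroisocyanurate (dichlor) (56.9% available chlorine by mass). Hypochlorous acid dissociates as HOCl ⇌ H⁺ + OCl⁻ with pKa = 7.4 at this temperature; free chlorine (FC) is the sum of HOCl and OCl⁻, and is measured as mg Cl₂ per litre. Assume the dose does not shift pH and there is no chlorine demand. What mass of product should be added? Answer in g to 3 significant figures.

(a) 23.8 kg; (b) 171 g

(a) Volume: 89,600 US gal × 3.785 L/gal = 339,136 L.
(a) After draining 58% and refilling: 172 × 0.42 + 18 × 0.58 = 82.68 ppm.
(a) Deficit to target: 149 − 82.68 = 66.32 mg/L.
(a) As CaCO₃: 66.32 mg/L × 339,136 L = 22,490 g; ÷ 50 g/eq ÷ 2 = 224.9 mol Na₂CO₃.
(a) Mass: 224.9 × 106 = 23,840 g.

(b) Volume: 18.6 m³ = 18,600 L.
(b) [OCl⁻]/[HOCl] = 10^(pH − pKa) = 10^(7.47 − 7.4) = 1.175; fraction as HOCl = 1/(1 + 1.175) = 0.4598.
(b) Free chlorine required for 2.64 ppm HOCl: 2.64 / 0.4598 = 5.742 ppm.
(b) FC to add: 5.742 − 0.5 = 5.242 mg/L as Cl₂.
(b) Cl₂ equivalent: 5.242 mg/L × 18,600 L = 97.5 g.
(b) Product at 56.9% available Cl: 97.5 / 0.569 = 171.3 g.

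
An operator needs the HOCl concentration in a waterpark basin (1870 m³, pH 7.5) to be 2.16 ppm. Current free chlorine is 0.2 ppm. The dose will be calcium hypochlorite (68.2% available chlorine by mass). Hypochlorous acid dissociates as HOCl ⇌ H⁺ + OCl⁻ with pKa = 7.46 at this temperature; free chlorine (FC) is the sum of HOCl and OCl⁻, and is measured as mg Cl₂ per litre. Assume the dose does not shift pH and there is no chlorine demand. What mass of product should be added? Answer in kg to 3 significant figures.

11.9 kg

Volume: 1870 m³ = 1,870,000 L.
[OCl⁻]/[HOCl] = 10^(pH − pKa) = 10^(7.5 − 7.46) = 1.096; fraction as HOCl = 1/(1 + 1.096) = 0.477.
Free chlorine required for 2.16 ppm HOCl: 2.16 / 0.477 = 4.528 ppm.
FC to add: 4.528 − 0.2 = 4.328 mg/L as Cl₂.
Cl₂ equivalent: 4.328 mg/L × 1,870,000 L = 8094 g.
Product at 68.2% available Cl: 8094 / 0.682 = 11,870 g.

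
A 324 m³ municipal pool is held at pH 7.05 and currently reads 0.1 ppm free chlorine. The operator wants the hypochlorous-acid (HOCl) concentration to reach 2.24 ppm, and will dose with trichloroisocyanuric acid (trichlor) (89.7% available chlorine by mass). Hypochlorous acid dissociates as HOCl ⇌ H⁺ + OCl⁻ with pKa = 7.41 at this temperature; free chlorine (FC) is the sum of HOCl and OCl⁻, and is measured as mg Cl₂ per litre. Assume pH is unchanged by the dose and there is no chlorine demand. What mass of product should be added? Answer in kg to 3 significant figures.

Volume: 324 m³ = 324,000 L.
[OCl⁻]/[HOCl] = 10^(pH − pKa) = 10^(7.05 − 7.41) = 0.4365; fraction as HOCl = 1/(1 + 0.4365) = 0.6961.
Free chlorine required for 2.24 ppm HOCl: 2.24 / 0.6961 = 3.218 ppm.
FC to add: 3.218 − 0.1 = 3.118 mg/L as Cl₂.
Cl₂ equivalent: 3.118 mg/L × 324,000 L = 1010 g.
Product at 89.7% available Cl: 1010 / 0.897 = 1126 g.

1.13 kg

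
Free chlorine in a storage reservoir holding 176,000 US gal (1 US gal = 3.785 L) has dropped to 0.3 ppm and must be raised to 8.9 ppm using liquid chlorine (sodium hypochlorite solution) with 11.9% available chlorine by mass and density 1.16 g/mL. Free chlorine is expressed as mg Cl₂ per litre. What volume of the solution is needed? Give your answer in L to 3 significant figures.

Volume: 176,000 US gal × 3.785 L/gal = 666,160 L.
Chlorine deficit: 8.9 − 0.3 = 8.6 ppm = 8.6 mg/L as Cl₂.
Cl₂ equivalent needed: 8.6 mg/L × 666,160 L = 5,729,000 mg = 5729 g.
Product at 11.9% available chlorine: 5729 / 0.119 = 48,140 g.
Volume at density 1.16 g/mL: 48,140 g ÷ 1.16 g/mL = 41,500 mL.

41.5 L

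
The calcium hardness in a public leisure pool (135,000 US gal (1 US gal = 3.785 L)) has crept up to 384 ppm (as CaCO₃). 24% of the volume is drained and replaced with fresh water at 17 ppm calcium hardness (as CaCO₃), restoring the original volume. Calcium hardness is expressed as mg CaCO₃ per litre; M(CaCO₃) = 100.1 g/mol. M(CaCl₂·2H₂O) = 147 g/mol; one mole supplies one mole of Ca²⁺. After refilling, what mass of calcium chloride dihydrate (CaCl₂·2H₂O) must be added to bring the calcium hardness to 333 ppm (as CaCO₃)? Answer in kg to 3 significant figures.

Volume: 135,000 US gal × 3.785 L/gal = 510,975 L.
After draining 24% and refilling: 384 × 0.76 + 17 × 0.24 = 295.92 ppm.
Deficit to target: 333 − 295.92 = 37.08 mg/L.
As CaCO₃: 37.08 mg/L × 510,975 L = 18,950 g; ÷ 100.1 = 189.3 mol Ca²⁺.
Mass: 189.3 × 147 = 27,820 g.

27.8 kg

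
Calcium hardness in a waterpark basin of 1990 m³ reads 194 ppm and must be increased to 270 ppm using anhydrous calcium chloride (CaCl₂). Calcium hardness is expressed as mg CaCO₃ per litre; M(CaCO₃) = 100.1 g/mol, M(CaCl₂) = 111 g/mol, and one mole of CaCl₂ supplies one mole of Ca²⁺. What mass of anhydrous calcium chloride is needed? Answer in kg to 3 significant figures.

168 kg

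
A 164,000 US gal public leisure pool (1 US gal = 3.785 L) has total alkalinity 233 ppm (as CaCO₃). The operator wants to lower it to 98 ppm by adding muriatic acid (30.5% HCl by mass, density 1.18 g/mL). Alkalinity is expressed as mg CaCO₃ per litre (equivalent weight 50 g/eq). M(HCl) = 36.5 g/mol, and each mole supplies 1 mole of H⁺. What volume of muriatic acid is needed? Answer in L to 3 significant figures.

170 L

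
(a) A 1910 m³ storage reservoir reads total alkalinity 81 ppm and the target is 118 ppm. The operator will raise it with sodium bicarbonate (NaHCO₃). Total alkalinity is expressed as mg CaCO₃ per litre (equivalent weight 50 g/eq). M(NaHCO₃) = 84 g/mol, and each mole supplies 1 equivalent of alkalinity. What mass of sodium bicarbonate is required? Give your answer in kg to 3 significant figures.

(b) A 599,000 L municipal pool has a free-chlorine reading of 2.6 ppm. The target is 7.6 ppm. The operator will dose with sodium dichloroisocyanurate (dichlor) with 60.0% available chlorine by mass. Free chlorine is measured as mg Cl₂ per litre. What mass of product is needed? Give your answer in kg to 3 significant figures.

(a) 119 kg; (b) 4.99 kg

(a) Volume: 1910 m³ = 1,910,000 L.
(a) Alkalinity to add: (118 − 81) = 37 mg/L as CaCO₃ × 1,910,000 L = 70,670 g as CaCO₃.
(a) Equivalents: 70,670 g ÷ 50 g/eq = 1413 eq.
(a) NaHCO₃ supplies 1 eq per mole → 1413 mol.
(a) Mass: 1413 mol × 84 g/mol = 118,700 g.

(b) Chlorine deficit: 7.6 − 2.6 = 5 ppm = 5 mg/L as Cl₂.
(b) Cl₂ equivalent needed: 5 mg/L × 599,000 L = 2,995,000 mg = 2995 g.
(b) Product at 60.0% available chlorine: 2995 / 0.6 = 4992 g.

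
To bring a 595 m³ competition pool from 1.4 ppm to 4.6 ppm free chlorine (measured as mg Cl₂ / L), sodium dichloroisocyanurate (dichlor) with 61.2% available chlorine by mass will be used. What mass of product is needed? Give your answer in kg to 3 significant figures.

Volume: 595 m³ = 595,000 L.
Chlorine deficit: 4.6 − 1.4 = 3.2 ppm = 3.2 mg/L as Cl₂.
Cl₂ equivalent needed: 3.2 mg/L × 595,000 L = 1,904,000 mg = 1904 g.
Product at 61.2% available chlorine: 1904 / 0.612 = 3111 g.

3.11 kg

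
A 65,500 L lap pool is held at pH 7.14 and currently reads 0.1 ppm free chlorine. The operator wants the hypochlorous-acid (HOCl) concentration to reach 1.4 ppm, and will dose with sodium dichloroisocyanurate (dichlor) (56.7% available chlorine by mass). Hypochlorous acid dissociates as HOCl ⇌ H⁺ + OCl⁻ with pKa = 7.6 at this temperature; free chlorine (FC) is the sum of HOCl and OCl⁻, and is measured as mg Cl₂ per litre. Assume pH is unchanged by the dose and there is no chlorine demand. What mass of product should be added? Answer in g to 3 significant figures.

[OCl⁻]/[HOCl] = 10^(pH − pKa) = 10^(7.14 − 7.6) = 0.3467; fraction as HOCl = 1/(1 + 0.3467) = 0.7425.
Free chlorine required for 1.4 ppm HOCl: 1.4 / 0.7425 = 1.885 ppm.
FC to add: 1.885 − 0.1 = 1.785 mg/L as Cl₂.
Cl₂ equivalent: 1.785 mg/L × 65,500 L = 116.9 g.
Product at 56.7% available Cl: 116.9 / 0.567 = 206.3 g.

206 g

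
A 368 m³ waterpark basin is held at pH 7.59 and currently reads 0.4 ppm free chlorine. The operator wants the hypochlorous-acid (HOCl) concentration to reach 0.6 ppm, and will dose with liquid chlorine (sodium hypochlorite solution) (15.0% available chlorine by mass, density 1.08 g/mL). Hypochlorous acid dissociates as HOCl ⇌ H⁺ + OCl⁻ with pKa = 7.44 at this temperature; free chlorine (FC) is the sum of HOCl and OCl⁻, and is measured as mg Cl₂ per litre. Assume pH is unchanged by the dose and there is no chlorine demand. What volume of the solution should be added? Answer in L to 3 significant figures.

Volume: 368 m³ = 368,000 L.
[OCl⁻]/[HOCl] = 10^(pH − pKa) = 10^(7.59 − 7.44) = 1.413; fraction as HOCl = 1/(1 + 1.413) = 0.4145.
Free chlorine required for 0.6 ppm HOCl: 0.6 / 0.4145 = 1.448 ppm.
FC to add: 1.448 − 0.4 = 1.048 mg/L as Cl₂.
Cl₂ equivalent: 1.048 mg/L × 368,000 L = 385.5 g.
Product at 15.0% available Cl: 385.5 / 0.15 = 2570 g.
Volume: 2570 g ÷ 1.08 g/mL = 2380 mL.

2.38 L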